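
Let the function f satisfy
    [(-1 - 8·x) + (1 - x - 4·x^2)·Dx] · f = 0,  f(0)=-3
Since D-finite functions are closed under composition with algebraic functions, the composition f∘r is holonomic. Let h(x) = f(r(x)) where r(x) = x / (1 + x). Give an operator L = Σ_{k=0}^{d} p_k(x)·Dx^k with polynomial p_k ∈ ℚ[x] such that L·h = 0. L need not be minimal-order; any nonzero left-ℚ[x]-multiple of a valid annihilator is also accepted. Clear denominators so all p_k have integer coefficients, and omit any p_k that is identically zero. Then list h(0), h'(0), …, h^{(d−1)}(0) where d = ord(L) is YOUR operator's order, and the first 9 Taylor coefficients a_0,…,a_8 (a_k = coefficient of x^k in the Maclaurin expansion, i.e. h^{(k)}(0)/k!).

f: a_k = -3, -3, -15, -27, -87, -195, -543, -1323, -3495, …
Change of var in L_f (x↦r) gives L₀.
L = (1 + 9·x) + (-1 - 2·x + 3·x^2 + 4·x^3)·Dx  (order 1).
h: a_k = -3, -3, -12, 0, -48, 48, -240, 432, -1392, …
ICs: h(0) = -3.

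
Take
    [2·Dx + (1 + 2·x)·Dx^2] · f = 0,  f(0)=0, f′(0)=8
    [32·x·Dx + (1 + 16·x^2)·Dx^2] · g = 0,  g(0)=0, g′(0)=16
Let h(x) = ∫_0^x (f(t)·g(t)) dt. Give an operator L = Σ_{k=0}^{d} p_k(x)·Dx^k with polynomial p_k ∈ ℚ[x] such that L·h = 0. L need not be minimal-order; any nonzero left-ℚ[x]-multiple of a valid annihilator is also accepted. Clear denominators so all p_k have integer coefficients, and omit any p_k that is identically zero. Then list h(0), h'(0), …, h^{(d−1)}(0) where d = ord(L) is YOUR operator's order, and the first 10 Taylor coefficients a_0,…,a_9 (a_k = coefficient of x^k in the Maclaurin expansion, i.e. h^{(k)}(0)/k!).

f: a_k = 0, 8, -8, 32/3, -16, 128/5, -128/3, 512/7, -128, 2048/9, …
g: a_k = 0, 16, 0, -256/3, 0, 4096/5, 0, -65536/7, 0, 1048576/9, …
f·g: L₀ = L_f ⊗_s L_g, ord ≤ 2·2.
h=∫₀ˣh₀: take L = L₀·Dx.
L = (2304 + 8960·x + 114688·x^2 + 552960·x^3 + 983040·x^4 + 851968·x^5 + 1048576·x^7)·Dx^2 + (1032 + 14720·x + 111872·x^2 + 616448·x^3 + 1884160·x^4 + 3047424·x^5 + 2293760·x^6 + 1572864·x^7 + 3670016·x^8)·Dx^3 + (72 + 2512·x + 19968·x^2 + 99072·x^3 + 393216·x^4 + 1019904·x^5 + 1572864·x^6 + 1376256·x^7 + 1572864·x^8 + 2097152·x^9)·Dx^4 + (17 + 132·x + 964·x^2 + 4864·x^3 + 18432·x^4 + 55296·x^5 + 129024·x^6 + 196608·x^7 + 196608·x^8 + 262144·x^9 + 262144·x^10)·Dx^5  (order 5).
h: a_k = 0, 0, 0, 128/3, -32, -512/5, 640/9, 38912/45, -11008/15, -335872/45, …
ICs: h(0) = 0, h′(0) = 0, h′′(0) = 0, h′′′(0) = 256, h′′′′(0) = -768.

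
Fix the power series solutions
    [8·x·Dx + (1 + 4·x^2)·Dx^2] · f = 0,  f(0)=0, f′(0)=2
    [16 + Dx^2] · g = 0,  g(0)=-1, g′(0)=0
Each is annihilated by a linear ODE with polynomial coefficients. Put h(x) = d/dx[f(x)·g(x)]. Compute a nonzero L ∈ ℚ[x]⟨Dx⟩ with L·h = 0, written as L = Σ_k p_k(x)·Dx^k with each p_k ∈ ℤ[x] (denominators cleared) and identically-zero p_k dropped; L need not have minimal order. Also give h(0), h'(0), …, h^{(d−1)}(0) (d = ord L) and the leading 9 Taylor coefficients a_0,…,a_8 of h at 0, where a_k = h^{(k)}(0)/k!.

L = (4096 + 58368·x^2 + 354304·x^4 + 983040·x^6 + 1867776·x^8 + 2621440·x^10 + 2097152·x^12) + (1984·x + 30208·x^3 + 158720·x^5 + 409600·x^7 + 655360·x^9 + 524288·x^11)·Dx + (336 + 5216·x^2 + 34560·x^4 + 114176·x^6 + 249856·x^8 + 360448·x^10 + 262144·x^12)·Dx^2 + (124·x + 1888·x^3 + 9920·x^5 + 25600·x^7 + 40960·x^9 + 32768·x^11)·Dx^3 + (5 + 98·x^2 + 776·x^4 + 3296·x^6 + 8320·x^8 + 12288·x^10 + 8192·x^12)·Dx^4  (order 4).
h: a_k = -2, 0, 56, 0, -736/3, 0, 34432/45, 0, -54784/21, …
ICs: h(0) = -2, h′(0) = 0, h′′(0) = 112, h′′′(0) = 0.

f: a_k = 0, 2, 0, -8/3, 0, 32/5, 0, -128/7, 0, …
g: a_k = -1, 0, 8, 0, -32/3, 0, 256/45, 0, -512/315, …
Sym-product of L_f,L_g gives L₀ (≤ ord 4).
Differentiate: ansatz ord ≤ ord L₀ ⇒ L.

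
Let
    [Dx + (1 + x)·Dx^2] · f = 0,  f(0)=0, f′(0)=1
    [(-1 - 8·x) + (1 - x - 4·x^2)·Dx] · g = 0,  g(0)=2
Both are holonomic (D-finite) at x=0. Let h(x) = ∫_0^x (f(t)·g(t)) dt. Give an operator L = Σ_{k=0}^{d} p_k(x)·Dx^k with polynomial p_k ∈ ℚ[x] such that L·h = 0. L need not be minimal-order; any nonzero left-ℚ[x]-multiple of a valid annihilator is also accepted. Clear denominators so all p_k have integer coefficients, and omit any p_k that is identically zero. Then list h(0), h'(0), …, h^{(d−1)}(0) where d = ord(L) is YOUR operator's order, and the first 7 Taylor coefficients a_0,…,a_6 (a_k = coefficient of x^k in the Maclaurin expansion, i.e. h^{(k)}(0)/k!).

L = (9 + 16·x)·Dx + (1 + 19·x + 20·x^2)·Dx^2 + (-1 + 5·x^2 + 4·x^3)·Dx^3  (order 3).
h: a_k = 0, 0, 1, 1/3, 29/12, 79/30, 1567/180, …
ICs: h(0) = 0, h′(0) = 0, h′′(0) = 2.

f: a_k = 0, 1, -1/2, 1/3, -1/4, 1/5, -1/6, …
g: a_k = 2, 2, 10, 18, 58, 130, 362, …
h₀=f·g: eliminate ⇒ L₀, order ≤ 2·1.
h=∫₀ˣh₀: take L = L₀·Dx.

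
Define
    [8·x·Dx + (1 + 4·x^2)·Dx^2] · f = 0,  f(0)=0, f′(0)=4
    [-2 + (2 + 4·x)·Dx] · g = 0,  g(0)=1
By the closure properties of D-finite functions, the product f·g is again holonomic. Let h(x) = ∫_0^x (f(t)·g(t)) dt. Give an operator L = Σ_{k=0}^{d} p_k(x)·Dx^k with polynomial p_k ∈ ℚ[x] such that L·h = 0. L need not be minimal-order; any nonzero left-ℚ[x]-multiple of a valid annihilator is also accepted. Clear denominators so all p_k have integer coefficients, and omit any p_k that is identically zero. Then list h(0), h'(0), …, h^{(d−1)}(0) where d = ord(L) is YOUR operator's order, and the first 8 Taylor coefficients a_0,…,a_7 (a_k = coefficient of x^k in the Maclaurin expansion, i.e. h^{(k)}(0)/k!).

L = (3 - 8·x - 4·x^2)·Dx + (-2 + 4·x + 24·x^2 + 16·x^3)·Dx^2 + (1 + 4·x + 8·x^2 + 16·x^3 + 16·x^4)·Dx^3  (order 3).
h: a_k = 0, 0, 2, 4/3, -11/6, -2/3, 389/180, 409/210, …
ICs: h(0) = 0, h′(0) = 0, h′′(0) = 4.

f: a_k = 0, 4, 0, -16/3, 0, 64/5, 0, -256/7, …
g: a_k = 1, 1, -1/2, 1/2, -5/8, 7/8, -21/16, 33/16, …
f·g: L₀ = L_f ⊗_s L_g, ord ≤ 2·1.
Integrate: L := L₀·Dx.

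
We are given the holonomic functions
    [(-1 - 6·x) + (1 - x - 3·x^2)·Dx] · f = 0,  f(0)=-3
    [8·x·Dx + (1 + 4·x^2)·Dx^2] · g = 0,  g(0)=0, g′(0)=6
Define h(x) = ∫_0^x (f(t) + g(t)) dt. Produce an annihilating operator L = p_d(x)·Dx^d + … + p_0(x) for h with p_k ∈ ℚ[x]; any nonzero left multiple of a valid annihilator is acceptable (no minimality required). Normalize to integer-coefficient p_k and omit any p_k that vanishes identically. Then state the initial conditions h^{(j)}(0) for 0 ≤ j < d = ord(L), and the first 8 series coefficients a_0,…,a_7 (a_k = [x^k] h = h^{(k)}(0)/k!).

f: a_k = -3, -3, -12, -21, -57, -120, -291, -651, …
g: a_k = 0, 6, 0, -8, 0, 96/5, 0, -384/7, …
h₀=f+g: left-lcm gives L₀, ord ≤ 3.
h=∫₀ˣh₀: take L = L₀·Dx.
L = (-32 + 128·x + 1488·x^2 + 2880·x^3 + 8424·x^4 + 2592·x^6)·Dx^2 + (25 + 160·x + 214·x^2 + 1188·x^3 + 2628·x^4 + 6264·x^5 + 432·x^6 + 2592·x^7)·Dx^3 + (-4 - 9·x - 54·x^2 + 66·x^3 + x^4 + 444·x^5 + 720·x^6 + 144·x^7 + 432·x^8)·Dx^4  (order 4).
h: a_k = 0, -3, 3/2, -4, -29/4, -57/5, -84/5, -291/7, …
ICs: h(0) = 0, h′(0) = -3, h′′(0) = 3, h′′′(0) = -24.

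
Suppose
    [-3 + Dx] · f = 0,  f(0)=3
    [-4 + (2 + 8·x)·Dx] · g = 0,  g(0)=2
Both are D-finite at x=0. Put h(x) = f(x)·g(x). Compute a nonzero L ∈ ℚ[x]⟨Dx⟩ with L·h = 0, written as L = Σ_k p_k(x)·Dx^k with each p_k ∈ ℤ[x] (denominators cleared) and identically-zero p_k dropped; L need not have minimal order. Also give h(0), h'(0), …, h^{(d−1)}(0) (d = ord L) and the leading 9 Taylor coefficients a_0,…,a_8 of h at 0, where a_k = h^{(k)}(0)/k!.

f: a_k = 3, 9, 27/2, 27/2, 81/8, 243/40, 243/80, 729/560, 2187/4480, …
g: a_k = 2, 4, -4, 8, -20, 56, -168, 528, -1716, …
h₀=f·g: eliminate ⇒ L₀, order ≤ 1·1.
L = (-5 - 12·x) + (1 + 4·x)·Dx  (order 1).
h: a_k = 6, 30, 51, 69, 129/4, 1893/20, -1377/8, 176247/280, -4632021/2240, …
ICs: h(0) = 6.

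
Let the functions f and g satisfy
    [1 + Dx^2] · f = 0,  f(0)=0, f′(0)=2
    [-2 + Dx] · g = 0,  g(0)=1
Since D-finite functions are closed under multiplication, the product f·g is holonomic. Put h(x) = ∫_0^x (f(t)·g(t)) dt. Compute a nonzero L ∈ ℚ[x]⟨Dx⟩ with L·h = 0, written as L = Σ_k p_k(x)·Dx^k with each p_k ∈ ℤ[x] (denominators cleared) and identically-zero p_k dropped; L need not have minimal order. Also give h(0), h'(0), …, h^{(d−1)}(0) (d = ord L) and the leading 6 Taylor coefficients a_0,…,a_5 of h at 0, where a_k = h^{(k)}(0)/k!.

L = 5·Dx - 4·Dx^2 + Dx^3  (order 3).
h: a_k = 0, 0, 1, 4/3, 11/12, 2/5, …
ICs: h(0) = 0, h′(0) = 0, h′′(0) = 2.

f: a_k = 0, 2, 0, -1/3, 0, 1/60, …
g: a_k = 1, 2, 2, 4/3, 2/3, 4/15, …
f·g: L₀ = L_f ⊗_s L_g, ord ≤ 2·1.
h=∫h₀ ⇒ L = L₀·Dx.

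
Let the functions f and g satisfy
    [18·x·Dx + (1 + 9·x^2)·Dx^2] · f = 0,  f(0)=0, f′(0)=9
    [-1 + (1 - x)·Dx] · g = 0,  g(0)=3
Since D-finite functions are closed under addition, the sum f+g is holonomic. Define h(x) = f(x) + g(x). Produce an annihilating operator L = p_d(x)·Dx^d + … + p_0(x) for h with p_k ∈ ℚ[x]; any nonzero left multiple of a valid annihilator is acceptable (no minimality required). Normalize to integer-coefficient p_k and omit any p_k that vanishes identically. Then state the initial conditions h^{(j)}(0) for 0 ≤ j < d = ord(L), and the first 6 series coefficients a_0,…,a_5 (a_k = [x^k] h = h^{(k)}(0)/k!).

f: a_k = 0, 9, 0, -27, 0, 729/5, …
g: a_k = 3, 3, 3, 3, 3, 3, …
f+g: L₀ = lclm(L_f,L_g), ord ≤ 2+1.
L = (18 - 72·x - 486·x^2)·Dx + (-12 + 18·x + 180·x^2 - 486·x^3)·Dx^2 + (1 + 8·x + 72·x^3 - 81·x^4)·Dx^3  (order 3).
h: a_k = 3, 12, 3, -24, 3, 744/5, …
ICs: h(0) = 3, h′(0) = 12, h′′(0) = 6.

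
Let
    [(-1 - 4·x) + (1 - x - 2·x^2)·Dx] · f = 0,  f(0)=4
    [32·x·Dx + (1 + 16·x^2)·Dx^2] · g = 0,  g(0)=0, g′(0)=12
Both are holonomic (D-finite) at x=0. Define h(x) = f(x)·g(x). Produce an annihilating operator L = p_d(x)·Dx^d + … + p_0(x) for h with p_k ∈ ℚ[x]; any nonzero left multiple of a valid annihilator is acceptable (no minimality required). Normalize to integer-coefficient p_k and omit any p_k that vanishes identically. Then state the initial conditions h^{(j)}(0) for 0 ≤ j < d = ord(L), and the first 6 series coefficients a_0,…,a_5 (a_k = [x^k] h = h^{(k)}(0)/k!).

f: a_k = 4, 4, 12, 20, 44, 84, …
g: a_k = 0, 12, 0, -64, 0, 3072/5, …
f·g: L₀ = L_f ⊗_s L_g, ord ≤ 1·2.
L = (4 + 32·x + 192·x^2) + (2 - 24·x + 64·x^2 + 192·x^3)·Dx + (-1 + x - 14·x^2 + 16·x^3 + 32·x^4)·Dx^2  (order 2).
h: a_k = 0, 48, 48, -112, -16, 11088/5, …
ICs: h(0) = 0, h′(0) = 48.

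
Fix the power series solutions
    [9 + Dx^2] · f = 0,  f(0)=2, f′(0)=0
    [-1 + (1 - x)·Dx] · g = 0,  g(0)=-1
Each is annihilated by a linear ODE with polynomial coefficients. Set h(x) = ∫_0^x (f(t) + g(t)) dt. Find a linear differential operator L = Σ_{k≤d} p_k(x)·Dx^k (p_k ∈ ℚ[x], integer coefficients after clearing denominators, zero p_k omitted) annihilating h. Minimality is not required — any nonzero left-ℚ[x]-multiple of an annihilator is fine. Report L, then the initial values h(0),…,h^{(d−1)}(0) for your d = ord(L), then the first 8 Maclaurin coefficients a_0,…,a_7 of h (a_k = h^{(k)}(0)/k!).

f: a_k = 2, 0, -9, 0, 27/4, 0, -81/40, 0, …
g: a_k = -1, -1, -1, -1, -1, -1, -1, -1, …
L₀ := lclm(L_f,L_g); ord L₀ ≤ 2+1.
∫: right-multiply L₀ by Dx.
L = (-135 + 162·x - 81·x^2)·Dx + (99 - 261·x + 243·x^2 - 81·x^3)·Dx^2 + (-15 + 18·x - 9·x^2)·Dx^3 + (11 - 29·x + 27·x^2 - 9·x^3)·Dx^4  (order 4).
h: a_k = 0, 1, -1/2, -10/3, -1/4, 23/20, -1/6, -121/280, …
ICs: h(0) = 0, h′(0) = 1, h′′(0) = -1, h′′′(0) = -20.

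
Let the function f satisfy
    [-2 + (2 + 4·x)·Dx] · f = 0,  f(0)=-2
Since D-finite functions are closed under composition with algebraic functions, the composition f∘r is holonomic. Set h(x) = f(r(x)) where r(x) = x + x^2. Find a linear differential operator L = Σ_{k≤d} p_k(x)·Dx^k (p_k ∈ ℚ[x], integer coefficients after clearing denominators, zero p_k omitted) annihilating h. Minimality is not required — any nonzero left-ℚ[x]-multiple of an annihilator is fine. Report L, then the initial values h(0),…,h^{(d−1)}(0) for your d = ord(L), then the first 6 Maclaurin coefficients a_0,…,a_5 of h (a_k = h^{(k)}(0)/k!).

L = (-1 - 2·x) + (1 + 2·x + 2·x^2)·Dx  (order 1).
h: a_k = -2, -2, -1, 1, -3/4, 1/4, …
ICs: h(0) = -2.

f: a_k = -2, -2, 1, -1, 5/4, -7/4, …
Substitute x→r, Dx→(1/r')Dx; clear ⇒ L₀.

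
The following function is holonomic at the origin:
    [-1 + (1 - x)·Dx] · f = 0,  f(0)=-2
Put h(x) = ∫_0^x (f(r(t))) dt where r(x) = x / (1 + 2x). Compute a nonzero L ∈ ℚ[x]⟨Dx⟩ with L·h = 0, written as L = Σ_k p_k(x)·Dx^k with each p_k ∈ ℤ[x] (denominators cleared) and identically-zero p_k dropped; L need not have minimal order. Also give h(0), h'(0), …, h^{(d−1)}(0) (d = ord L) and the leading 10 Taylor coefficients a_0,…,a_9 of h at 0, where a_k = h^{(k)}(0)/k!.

L = -Dx + (1 + 3·x + 2·x^2)·Dx^2  (order 2).
h: a_k = 0, -2, -1, 2/3, -1/2, 2/5, -1/3, 2/7, -1/4, 2/9, …
ICs: h(0) = 0, h′(0) = -2.

f: a_k = -2, -2, -2, -2, -2, -2, -2, -2, -2, -2, …
h₀=f(r): pull back L_f along r ⇒ L₀.
h=∫₀ˣh₀: take L = L₀·Dx.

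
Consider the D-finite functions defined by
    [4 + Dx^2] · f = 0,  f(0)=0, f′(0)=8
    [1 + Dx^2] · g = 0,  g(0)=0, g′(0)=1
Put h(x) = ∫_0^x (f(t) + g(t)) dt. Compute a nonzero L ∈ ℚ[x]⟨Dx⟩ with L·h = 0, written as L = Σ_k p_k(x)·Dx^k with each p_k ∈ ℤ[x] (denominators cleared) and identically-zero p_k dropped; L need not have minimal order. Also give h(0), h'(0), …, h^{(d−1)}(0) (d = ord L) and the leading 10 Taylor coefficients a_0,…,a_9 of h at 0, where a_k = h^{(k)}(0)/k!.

L = 4·Dx + 5·Dx^3 + Dx^5  (order 5).
h: a_k = 0, 0, 9/2, 0, -11/8, 0, 43/240, 0, -57/4480, 0, …
ICs: h(0) = 0, h′(0) = 0, h′′(0) = 9, h′′′(0) = 0, h′′′′(0) = -33.

f: a_k = 0, 8, 0, -16/3, 0, 16/15, 0, -32/315, 0, 16/2835, …
g: a_k = 0, 1, 0, -1/6, 0, 1/120, 0, -1/5040, 0, 1/362880, …
L₀ := lclm(L_f,L_g); ord L₀ ≤ 2+2.
h=∫h₀ ⇒ L = L₀·Dx.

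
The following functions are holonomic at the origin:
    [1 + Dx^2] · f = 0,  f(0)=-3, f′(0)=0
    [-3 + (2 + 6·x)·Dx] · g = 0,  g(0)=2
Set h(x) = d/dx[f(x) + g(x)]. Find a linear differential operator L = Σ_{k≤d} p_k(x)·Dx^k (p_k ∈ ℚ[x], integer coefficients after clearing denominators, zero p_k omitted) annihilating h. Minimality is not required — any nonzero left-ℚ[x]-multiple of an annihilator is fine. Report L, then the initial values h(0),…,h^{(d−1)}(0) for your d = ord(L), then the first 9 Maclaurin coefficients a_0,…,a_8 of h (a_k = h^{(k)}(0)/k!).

L = (-417 - 72·x - 108·x^2) + (-62 - 234·x - 216·x^2 - 216·x^3)·Dx + (-417 - 72·x - 108·x^2)·Dx^2 + (-62 - 234·x - 216·x^2 - 216·x^3)·Dx^3  (order 3).
h: a_k = 3, -3/2, 81/8, -413/16, 8505/128, -229603/1280, 505197/1024, -295540373/215040, 126660105/32768, …
ICs: h(0) = 3, h′(0) = -3/2, h′′(0) = 81/4.

f: a_k = -3, 0, 3/2, 0, -1/8, 0, 1/240, 0, -1/13440, …
g: a_k = 2, 3, -9/4, 27/8, -405/64, 1701/128, -15309/512, 72171/1024, -2814669/16384, …
f+g: L₀ = lclm(L_f,L_g), ord ≤ 2+1.
Derive L from L₀ (diff closure).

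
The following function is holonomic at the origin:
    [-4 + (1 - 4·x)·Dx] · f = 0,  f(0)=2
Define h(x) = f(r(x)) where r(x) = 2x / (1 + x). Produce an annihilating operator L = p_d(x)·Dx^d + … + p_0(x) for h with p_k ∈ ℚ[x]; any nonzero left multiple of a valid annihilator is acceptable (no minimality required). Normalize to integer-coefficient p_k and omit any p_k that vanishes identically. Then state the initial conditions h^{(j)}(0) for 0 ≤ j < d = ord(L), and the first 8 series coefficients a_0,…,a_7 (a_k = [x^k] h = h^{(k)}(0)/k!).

f: a_k = 2, 8, 32, 128, 512, 2048, 8192, 32768, …
f∘r: x↦r, Dx↦Dx/r' in L_f ⇒ L₀.
L = 8 + (-1 + 6·x + 7·x^2)·Dx  (order 1).
h: a_k = 2, 16, 112, 784, 5488, 38416, 268912, 1882384, …
ICs: h(0) = 2.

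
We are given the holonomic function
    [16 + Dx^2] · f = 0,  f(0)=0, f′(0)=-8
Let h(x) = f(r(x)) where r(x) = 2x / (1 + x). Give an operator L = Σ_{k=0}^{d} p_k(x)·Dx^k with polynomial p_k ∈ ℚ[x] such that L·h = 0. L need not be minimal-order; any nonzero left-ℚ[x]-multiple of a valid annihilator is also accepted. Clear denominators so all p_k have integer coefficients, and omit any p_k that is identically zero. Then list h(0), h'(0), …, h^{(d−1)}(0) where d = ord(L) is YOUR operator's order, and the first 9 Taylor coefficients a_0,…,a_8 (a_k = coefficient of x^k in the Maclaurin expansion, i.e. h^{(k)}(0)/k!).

f: a_k = 0, -8, 0, 64/3, 0, -256/15, 0, 2048/315, 0, …
Change of var in L_f (x↦r) gives L₀.
L = 64 + (2 + 6·x + 6·x^2 + 2·x^3)·Dx + (1 + 4·x + 6·x^2 + 4·x^3 + x^4)·Dx^2  (order 2).
h: a_k = 0, -16, 16, 464/3, -496, 6928/15, 1040, -1516976/315, 437456/45, …
ICs: h(0) = 0, h′(0) = -16.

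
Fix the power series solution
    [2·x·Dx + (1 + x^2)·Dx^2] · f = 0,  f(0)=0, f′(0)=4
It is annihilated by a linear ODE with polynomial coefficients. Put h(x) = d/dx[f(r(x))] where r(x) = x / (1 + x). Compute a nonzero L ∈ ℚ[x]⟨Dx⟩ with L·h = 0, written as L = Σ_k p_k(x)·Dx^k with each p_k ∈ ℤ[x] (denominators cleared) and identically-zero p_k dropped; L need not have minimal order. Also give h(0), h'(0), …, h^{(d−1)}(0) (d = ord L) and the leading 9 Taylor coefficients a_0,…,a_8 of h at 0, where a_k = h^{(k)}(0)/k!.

f: a_k = 0, 4, 0, -4/3, 0, 4/5, 0, -4/7, 0, …
Change of var in L_f (x↦r) gives L₀.
Differentiate: ansatz ord ≤ ord L₀ ⇒ L.
L = (2 + 4·x) + (1 + 2·x + 2·x^2)·Dx  (order 1).
h: a_k = 4, -8, 8, 0, -16, 32, -32, 0, 64, …
ICs: h(0) = 4.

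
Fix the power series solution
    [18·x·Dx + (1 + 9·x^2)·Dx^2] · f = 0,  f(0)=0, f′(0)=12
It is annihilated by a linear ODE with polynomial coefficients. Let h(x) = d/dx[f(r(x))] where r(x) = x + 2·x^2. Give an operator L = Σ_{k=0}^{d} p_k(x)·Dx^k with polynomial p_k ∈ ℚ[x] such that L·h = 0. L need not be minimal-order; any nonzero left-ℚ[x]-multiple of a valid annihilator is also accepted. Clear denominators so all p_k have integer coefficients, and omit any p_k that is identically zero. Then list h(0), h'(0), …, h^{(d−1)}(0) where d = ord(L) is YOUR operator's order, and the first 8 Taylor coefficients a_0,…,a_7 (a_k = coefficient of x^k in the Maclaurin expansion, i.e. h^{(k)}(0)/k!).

f: a_k = 0, 12, 0, -36, 0, 972/5, 0, -8748/7, …
L₀ from L_f via x↦r, Dx↦r'^{-1}Dx.
Derive L from L₀ (diff closure).
L = (-4 + 18·x + 144·x^2 + 432·x^3 + 432·x^4) + (1 + 4·x + 9·x^2 + 72·x^3 + 180·x^4 + 144·x^5)·Dx  (order 1).
h: a_k = 12, 48, -108, -864, -1188, 9936, 45684, -15552, …
ICs: h(0) = 12.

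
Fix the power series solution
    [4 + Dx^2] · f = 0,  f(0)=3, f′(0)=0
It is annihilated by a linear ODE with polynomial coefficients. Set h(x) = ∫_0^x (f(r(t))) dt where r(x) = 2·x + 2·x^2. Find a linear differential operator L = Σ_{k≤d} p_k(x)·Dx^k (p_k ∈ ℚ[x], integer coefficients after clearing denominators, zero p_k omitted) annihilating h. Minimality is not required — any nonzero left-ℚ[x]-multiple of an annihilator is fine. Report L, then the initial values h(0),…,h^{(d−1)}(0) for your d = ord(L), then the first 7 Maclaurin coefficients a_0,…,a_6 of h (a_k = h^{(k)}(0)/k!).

f: a_k = 3, 0, -6, 0, 2, 0, -4/15, …
f∘r: x↦r, Dx↦Dx/r' in L_f ⇒ L₀.
h=∫h₀ ⇒ L = L₀·Dx.
L = (16 + 96·x + 192·x^2 + 128·x^3)·Dx - 2·Dx^2 + (1 + 2·x)·Dx^3  (order 3).
h: a_k = 0, 3, 0, -8, -12, 8/5, 64/3, …
ICs: h(0) = 0, h′(0) = 3, h′′(0) = 0.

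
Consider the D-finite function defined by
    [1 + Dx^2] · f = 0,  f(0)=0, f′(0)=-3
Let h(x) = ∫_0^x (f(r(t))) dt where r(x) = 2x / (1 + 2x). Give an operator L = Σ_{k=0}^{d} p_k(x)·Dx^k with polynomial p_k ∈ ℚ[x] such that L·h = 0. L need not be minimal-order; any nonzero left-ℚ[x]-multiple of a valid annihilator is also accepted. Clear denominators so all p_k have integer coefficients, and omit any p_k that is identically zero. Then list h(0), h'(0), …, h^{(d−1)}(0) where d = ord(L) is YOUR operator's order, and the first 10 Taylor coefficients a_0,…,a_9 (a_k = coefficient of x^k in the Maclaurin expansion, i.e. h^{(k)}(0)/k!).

f: a_k = 0, -3, 0, 1/2, 0, -1/40, 0, 1/1680, 0, -1/120960, …
f∘r: x↦r, Dx↦Dx/r' in L_f ⇒ L₀.
∫: right-multiply L₀ by Dx.
L = 4·Dx + (4 + 24·x + 48·x^2 + 32·x^3)·Dx^2 + (1 + 8·x + 24·x^2 + 32·x^3 + 16·x^4)·Dx^3  (order 3).
h: a_k = 0, 0, -3, 4, -5, 24/5, -2/15, -120/7, 6931/105, -25456/135, …
ICs: h(0) = 0, h′(0) = 0, h′′(0) = -6.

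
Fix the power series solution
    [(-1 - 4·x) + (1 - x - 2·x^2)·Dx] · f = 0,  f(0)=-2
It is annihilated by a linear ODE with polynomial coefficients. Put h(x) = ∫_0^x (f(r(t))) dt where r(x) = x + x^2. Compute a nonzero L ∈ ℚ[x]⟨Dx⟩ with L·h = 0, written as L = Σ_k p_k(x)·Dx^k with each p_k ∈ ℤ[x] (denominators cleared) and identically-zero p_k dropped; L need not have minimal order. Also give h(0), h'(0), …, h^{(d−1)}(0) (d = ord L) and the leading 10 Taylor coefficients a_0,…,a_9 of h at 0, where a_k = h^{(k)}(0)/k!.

f: a_k = -2, -2, -6, -10, -22, -42, -86, -170, -342, -682, …
Change of var in L_f (x↦r) gives L₀.
h=∫₀ˣh₀: take L = L₀·Dx.
L = (1 + 6·x + 12·x^2 + 8·x^3)·Dx + (-1 + x + 3·x^2 + 4·x^3 + 2·x^4)·Dx^2  (order 2).
h: a_k = 0, -2, -1, -8/3, -11/2, -58/5, -80/3, -438/7, -597/4, -1088/3, …
ICs: h(0) = 0, h′(0) = -2.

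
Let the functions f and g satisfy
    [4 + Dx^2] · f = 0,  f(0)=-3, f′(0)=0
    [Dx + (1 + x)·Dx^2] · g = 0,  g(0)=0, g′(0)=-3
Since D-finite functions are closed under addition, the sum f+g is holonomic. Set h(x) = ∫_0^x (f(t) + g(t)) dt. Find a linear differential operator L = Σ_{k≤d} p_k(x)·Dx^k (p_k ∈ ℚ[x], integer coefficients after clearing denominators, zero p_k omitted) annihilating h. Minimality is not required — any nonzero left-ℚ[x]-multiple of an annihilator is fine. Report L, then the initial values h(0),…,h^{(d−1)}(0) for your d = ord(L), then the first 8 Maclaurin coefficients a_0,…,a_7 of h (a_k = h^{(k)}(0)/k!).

f: a_k = -3, 0, 6, 0, -2, 0, 4/15, 0, …
g: a_k = 0, -3, 3/2, -1, 3/4, -3/5, 1/2, -3/7, …
Weyl lclm of L_f,L_g ⇒ L₀ (ord ≤ 4).
Integrate: L := L₀·Dx.
L = (20 + 16·x + 8·x^2)·Dx^2 + (12 + 28·x + 24·x^2 + 8·x^3)·Dx^3 + (5 + 4·x + 2·x^2)·Dx^4 + (3 + 7·x + 6·x^2 + 2·x^3)·Dx^5  (order 5).
h: a_k = 0, -3, -3/2, 5/2, -1/4, -1/4, -1/10, 23/210, …
ICs: h(0) = 0, h′(0) = -3, h′′(0) = -3, h′′′(0) = 15, h′′′′(0) = -6.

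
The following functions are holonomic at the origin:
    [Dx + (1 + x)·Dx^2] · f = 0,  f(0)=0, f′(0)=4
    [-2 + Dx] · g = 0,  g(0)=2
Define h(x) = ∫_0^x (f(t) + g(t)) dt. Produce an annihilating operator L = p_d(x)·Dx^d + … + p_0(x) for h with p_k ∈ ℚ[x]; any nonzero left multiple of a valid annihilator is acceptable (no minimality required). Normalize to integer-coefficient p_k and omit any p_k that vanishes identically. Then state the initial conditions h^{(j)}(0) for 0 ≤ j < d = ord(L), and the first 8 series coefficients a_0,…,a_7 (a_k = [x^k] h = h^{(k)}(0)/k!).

L = (-8 - 4·x)·Dx^2 + (-2 - 8·x - 4·x^2)·Dx^3 + (3 + 5·x + 2·x^2)·Dx^4  (order 4).
h: a_k = 0, 2, 4, 2/3, 1, 1/15, 2/9, -22/315, …
ICs: h(0) = 0, h′(0) = 2, h′′(0) = 8, h′′′(0) = 4.

f: a_k = 0, 4, -2, 4/3, -1, 4/5, -2/3, 4/7, …
g: a_k = 2, 4, 4, 8/3, 4/3, 8/15, 8/45, 16/315, …
f+g: L₀ = lclm(L_f,L_g), ord ≤ 2+1.
∫: right-multiply L₀ by Dx.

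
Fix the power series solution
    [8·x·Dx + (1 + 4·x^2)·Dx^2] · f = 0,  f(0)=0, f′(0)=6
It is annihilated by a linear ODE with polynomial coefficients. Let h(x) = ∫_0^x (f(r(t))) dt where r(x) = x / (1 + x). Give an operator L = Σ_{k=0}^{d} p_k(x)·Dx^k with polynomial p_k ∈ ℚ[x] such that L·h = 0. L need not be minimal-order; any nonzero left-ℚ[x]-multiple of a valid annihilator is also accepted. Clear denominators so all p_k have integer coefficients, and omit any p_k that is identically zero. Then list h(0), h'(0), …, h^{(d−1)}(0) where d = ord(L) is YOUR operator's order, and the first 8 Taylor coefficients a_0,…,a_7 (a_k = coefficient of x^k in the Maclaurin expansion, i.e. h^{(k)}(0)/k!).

L = (2 + 10·x)·Dx^2 + (1 + 2·x + 5·x^2)·Dx^3  (order 3).
h: a_k = 0, 0, 3, -2, -1/2, 18/5, -19/5, -22/7, …
ICs: h(0) = 0, h′(0) = 0, h′′(0) = 6.

f: a_k = 0, 6, 0, -8, 0, 96/5, 0, -384/7, …
Change of var in L_f (x↦r) gives L₀.
∫: right-multiply L₀ by Dx.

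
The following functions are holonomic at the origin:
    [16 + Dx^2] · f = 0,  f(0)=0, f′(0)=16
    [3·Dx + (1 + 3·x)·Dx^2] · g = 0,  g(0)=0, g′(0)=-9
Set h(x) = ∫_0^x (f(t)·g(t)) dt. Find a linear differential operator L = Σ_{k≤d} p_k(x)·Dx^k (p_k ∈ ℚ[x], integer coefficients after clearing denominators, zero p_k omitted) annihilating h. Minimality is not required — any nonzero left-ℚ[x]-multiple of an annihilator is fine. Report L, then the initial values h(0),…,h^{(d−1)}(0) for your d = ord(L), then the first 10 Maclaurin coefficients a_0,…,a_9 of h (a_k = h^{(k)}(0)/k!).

f: a_k = 0, 16, 0, -128/3, 0, 512/15, 0, -4096/315, 0, 8192/2835, …
g: a_k = 0, -9, 27/2, -27, 243/4, -729/5, 729/2, -6561/7, 19683/8, -6561, …
Product ⇒ symmetric product L₀, ord ≤ 4.
∫: right-multiply L₀ by Dx.
L = (2272 + 127488·x + 781056·x^2 + 1769472·x^3 + 1327104·x^4)·Dx + (4416 + 50112·x + 165888·x^2 + 165888·x^3)·Dx^2 + (1022 + 19392·x + 102816·x^2 + 221184·x^3 + 165888·x^4)·Dx^3 + (276 + 3132·x + 10368·x^2 + 10368·x^3)·Dx^4 + (55 + 714·x + 3375·x^2 + 6912·x^3 + 5184·x^4)·Dx^5  (order 5).
h: a_k = 0, 0, 0, -48, 54, -48/5, 66, -1488/7, 2313/5, -335312/315, …
ICs: h(0) = 0, h′(0) = 0, h′′(0) = 0, h′′′(0) = -288, h′′′′(0) = 1296.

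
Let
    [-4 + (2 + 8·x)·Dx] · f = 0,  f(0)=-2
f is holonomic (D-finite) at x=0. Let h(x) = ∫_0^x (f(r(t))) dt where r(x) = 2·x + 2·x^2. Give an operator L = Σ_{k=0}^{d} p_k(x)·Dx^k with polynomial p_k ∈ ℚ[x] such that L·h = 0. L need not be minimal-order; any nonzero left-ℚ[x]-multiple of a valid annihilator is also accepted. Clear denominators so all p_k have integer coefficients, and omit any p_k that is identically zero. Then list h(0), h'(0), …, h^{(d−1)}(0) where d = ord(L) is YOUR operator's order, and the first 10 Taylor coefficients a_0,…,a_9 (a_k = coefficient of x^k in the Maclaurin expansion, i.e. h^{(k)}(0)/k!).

f: a_k = -2, -4, 4, -8, 20, -56, 168, -528, 1716, -5720, …
Substitute x→r, Dx→(1/r')Dx; clear ⇒ L₀.
h=∫h₀ ⇒ L = L₀·Dx.
L = (-4 - 8·x)·Dx + (1 + 8·x + 8·x^2)·Dx^2  (order 2).
h: a_k = 0, -2, -4, 8/3, -8, 144/5, -352/3, 3648/7, -2464, 109888/9, …
ICs: h(0) = 0, h′(0) = -2.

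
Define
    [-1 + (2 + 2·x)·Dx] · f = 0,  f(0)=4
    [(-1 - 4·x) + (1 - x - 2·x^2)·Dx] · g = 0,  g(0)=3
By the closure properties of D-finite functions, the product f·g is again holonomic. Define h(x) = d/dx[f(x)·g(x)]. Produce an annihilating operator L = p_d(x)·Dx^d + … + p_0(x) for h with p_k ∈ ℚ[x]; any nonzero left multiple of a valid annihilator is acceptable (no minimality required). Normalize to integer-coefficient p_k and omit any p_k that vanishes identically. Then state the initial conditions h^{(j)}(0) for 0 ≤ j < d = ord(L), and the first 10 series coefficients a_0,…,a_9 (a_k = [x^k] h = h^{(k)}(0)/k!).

f: a_k = 4, 2, -1/2, 1/4, -5/32, 7/64, -21/256, 33/512, -429/8192, 715/16384, …
g: a_k = 3, 3, 9, 15, 33, 63, 129, 255, 513, 1023, …
Sym-product of L_f,L_g gives L₀ (≤ ord 1).
Derive L from L₀ (diff closure).
L = (9 + 20·x + 20·x^2) + (-2 - 2·x + 8·x^2 + 8·x^3)·Dx  (order 1).
h: a_k = 18, 81, 927/4, 5049/8, 100035/64, 482247/128, 4491963/512, 20553993/1024, 739615563/16384, 3287873115/32768, …
ICs: h(0) = 18.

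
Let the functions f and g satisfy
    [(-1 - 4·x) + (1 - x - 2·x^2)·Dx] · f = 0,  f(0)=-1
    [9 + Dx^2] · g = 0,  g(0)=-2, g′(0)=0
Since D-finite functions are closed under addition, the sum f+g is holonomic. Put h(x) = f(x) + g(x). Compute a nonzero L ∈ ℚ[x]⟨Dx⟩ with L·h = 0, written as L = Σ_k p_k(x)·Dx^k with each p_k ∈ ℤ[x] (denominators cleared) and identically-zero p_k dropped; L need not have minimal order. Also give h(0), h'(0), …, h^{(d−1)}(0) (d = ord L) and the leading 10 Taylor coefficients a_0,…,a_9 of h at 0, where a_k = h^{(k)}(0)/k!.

f: a_k = -1, -1, -3, -5, -11, -21, -43, -85, -171, -341, …
g: a_k = -2, 0, 9, 0, -27/4, 0, 81/40, 0, -729/2240, 0, …
Weyl lclm of L_f,L_g ⇒ L₀ (ord ≤ 3).
L = (117 + 486·x + 135·x^2 + 360·x^3 + 540·x^4 + 432·x^5) + (-45 + 63·x + 81·x^2 - 153·x^3 - 18·x^4 + 324·x^5 + 216·x^6)·Dx + (13 + 54·x + 15·x^2 + 40·x^3 + 60·x^4 + 48·x^5)·Dx^2 + (-5 + 7·x + 9·x^2 - 17·x^3 - 2·x^4 + 36·x^5 + 24·x^6)·Dx^3  (order 3).
h: a_k = -3, -1, 6, -5, -71/4, -21, -1639/40, -85, -383769/2240, -341, …
ICs: h(0) = -3, h′(0) = -1, h′′(0) = 12.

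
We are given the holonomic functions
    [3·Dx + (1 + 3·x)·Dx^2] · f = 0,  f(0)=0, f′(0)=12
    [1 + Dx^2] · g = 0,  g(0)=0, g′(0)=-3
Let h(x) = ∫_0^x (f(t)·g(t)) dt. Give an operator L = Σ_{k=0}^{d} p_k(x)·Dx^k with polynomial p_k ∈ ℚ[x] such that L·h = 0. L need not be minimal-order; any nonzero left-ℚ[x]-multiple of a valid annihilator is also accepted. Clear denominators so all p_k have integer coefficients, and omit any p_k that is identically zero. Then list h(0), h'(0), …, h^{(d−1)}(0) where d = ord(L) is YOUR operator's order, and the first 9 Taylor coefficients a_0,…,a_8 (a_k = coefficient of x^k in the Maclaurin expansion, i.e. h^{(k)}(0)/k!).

f: a_k = 0, 12, -18, 36, -81, 972/5, -486, 8748/7, -6561/2, …
g: a_k = 0, -3, 0, 1/2, 0, -1/40, 0, 1/1680, 0, …
Sym-product of L_f,L_g gives L₀ (≤ ord 4).
h=∫₀ˣh₀: take L = L₀·Dx.
L = (-203 - 222·x - 189·x^2 + 432·x^3 + 324·x^4)·Dx + (-84 - 108·x + 648·x^2 + 648·x^3)·Dx^2 + (-208 - 228·x - 54·x^2 + 864·x^3 + 648·x^4)·Dx^3 + (-84 - 108·x + 648·x^2 + 648·x^3)·Dx^4 + (-5 - 6·x + 135·x^2 + 432·x^3 + 324·x^4)·Dx^5  (order 5).
h: a_k = 0, 0, 0, -12, 27/2, -102/5, 39, -1131/14, 28359/160, …
ICs: h(0) = 0, h′(0) = 0, h′′(0) = 0, h′′′(0) = -72, h′′′′(0) = 324.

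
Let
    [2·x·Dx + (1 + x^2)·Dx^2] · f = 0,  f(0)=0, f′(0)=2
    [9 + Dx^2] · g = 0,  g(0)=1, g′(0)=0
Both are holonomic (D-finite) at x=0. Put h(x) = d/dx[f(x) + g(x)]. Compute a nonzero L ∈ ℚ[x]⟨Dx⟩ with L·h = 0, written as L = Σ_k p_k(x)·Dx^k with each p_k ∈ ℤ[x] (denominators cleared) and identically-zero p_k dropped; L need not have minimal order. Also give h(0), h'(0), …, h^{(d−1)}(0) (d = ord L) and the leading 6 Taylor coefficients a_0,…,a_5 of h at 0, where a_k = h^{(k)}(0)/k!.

L = (-54·x + 540·x^3 + 162·x^5) + (63 + 279·x^2 + 297·x^4 + 81·x^6)·Dx + (-6·x + 60·x^3 + 18·x^5)·Dx^2 + (7 + 31·x^2 + 33·x^4 + 9·x^6)·Dx^3  (order 3).
h: a_k = 2, -9, -2, 27/2, 2, -243/40, …
ICs: h(0) = 2, h′(0) = -9, h′′(0) = -4.

f: a_k = 0, 2, 0, -2/3, 0, 2/5, …
g: a_k = 1, 0, -9/2, 0, 27/8, 0, …
h₀=f+g: left-lcm gives L₀, ord ≤ 4.
Derive L from L₀ (diff closure).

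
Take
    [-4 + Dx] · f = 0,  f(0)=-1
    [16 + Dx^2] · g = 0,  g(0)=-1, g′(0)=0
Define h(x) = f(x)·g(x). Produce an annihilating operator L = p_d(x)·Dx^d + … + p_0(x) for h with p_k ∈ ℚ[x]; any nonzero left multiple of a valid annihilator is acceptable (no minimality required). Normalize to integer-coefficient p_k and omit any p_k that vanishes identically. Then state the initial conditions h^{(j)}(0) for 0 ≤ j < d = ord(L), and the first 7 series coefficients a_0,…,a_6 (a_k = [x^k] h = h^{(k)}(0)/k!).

f: a_k = -1, -4, -8, -32/3, -32/3, -128/15, -256/45, …
g: a_k = -1, 0, 8, 0, -32/3, 0, 256/45, …
f·g: L₀ = L_f ⊗_s L_g, ord ≤ 1·2.
L = 32 - 8·Dx + Dx^2  (order 2).
h: a_k = 1, 4, 0, -64/3, -128/3, -512/15, 0, …
ICs: h(0) = 1, h′(0) = 4.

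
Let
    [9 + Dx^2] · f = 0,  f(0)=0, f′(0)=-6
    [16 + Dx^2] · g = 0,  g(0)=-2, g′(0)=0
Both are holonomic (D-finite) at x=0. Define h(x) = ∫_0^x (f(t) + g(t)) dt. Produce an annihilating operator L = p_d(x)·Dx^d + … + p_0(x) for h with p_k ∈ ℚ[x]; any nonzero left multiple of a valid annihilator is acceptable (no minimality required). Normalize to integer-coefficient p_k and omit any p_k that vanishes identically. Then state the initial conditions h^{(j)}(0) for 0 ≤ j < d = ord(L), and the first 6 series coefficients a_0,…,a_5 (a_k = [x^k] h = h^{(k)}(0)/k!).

L = 144·Dx + 25·Dx^3 + Dx^5  (order 5).
h: a_k = 0, -2, -3, 16/3, 9/4, -64/15, …
ICs: h(0) = 0, h′(0) = -2, h′′(0) = -6, h′′′(0) = 32, h′′′′(0) = 54.

f: a_k = 0, -6, 0, 9, 0, -81/20, …
g: a_k = -2, 0, 16, 0, -64/3, 0, …
L₀ := lclm(L_f,L_g); ord L₀ ≤ 2+2.
∫: right-multiply L₀ by Dx.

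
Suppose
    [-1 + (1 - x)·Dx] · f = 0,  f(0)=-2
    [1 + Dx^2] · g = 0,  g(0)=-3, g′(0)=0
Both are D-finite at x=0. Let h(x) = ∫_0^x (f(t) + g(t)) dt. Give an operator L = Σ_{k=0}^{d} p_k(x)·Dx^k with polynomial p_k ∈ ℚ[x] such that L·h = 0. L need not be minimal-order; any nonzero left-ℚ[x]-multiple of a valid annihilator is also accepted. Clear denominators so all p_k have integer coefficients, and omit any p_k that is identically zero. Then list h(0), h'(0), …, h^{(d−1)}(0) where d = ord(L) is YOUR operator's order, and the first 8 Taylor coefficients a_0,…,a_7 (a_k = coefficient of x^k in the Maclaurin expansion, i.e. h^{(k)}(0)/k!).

f: a_k = -2, -2, -2, -2, -2, -2, -2, -2, …
g: a_k = -3, 0, 3/2, 0, -1/8, 0, 1/240, 0, …
f+g: L₀ = lclm(L_f,L_g), ord ≤ 1+2.
h=∫h₀ ⇒ L = L₀·Dx.
L = (7 - 2·x + x^2)·Dx + (-3 + 5·x - 3·x^2 + x^3)·Dx^2 + (7 - 2·x + x^2)·Dx^3 + (-3 + 5·x - 3·x^2 + x^3)·Dx^4  (order 4).
h: a_k = 0, -5, -1, -1/6, -1/2, -17/40, -1/3, -479/1680, …
ICs: h(0) = 0, h′(0) = -5, h′′(0) = -2, h′′′(0) = -1.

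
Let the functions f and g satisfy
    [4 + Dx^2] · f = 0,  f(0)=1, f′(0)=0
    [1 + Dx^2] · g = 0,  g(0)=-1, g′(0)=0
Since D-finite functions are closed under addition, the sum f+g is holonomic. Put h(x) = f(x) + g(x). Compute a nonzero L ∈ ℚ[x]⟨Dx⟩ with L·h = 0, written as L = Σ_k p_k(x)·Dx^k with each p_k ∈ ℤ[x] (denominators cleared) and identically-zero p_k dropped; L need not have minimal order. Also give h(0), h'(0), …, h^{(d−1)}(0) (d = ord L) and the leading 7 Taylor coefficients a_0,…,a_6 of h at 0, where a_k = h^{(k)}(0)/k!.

L = 4 + 5·Dx^2 + Dx^4  (order 4).
h: a_k = 0, 0, -3/2, 0, 5/8, 0, -7/80, …
ICs: h(0) = 0, h′(0) = 0, h′′(0) = -3, h′′′(0) = 0.

f: a_k = 1, 0, -2, 0, 2/3, 0, -4/45, …
g: a_k = -1, 0, 1/2, 0, -1/24, 0, 1/720, …
L₀ := lclm(L_f,L_g); ord L₀ ≤ 2+2.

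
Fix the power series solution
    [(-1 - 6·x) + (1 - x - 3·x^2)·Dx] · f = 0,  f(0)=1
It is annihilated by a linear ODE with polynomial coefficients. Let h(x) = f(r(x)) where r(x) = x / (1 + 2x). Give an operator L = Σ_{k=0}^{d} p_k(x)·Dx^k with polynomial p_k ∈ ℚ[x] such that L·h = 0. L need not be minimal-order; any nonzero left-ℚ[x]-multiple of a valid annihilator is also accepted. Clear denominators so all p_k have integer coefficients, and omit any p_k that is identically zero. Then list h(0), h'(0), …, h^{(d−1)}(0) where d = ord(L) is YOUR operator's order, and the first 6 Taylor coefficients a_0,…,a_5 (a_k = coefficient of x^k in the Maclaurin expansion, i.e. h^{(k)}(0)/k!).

f: a_k = 1, 1, 4, 7, 19, 40, …
h₀=f(r): pull back L_f along r ⇒ L₀.
L = (1 + 8·x) + (-1 - 5·x - 5·x^2 + 2·x^3)·Dx  (order 1).
h: a_k = 1, 1, 2, -5, 17, -56, …
ICs: h(0) = 1.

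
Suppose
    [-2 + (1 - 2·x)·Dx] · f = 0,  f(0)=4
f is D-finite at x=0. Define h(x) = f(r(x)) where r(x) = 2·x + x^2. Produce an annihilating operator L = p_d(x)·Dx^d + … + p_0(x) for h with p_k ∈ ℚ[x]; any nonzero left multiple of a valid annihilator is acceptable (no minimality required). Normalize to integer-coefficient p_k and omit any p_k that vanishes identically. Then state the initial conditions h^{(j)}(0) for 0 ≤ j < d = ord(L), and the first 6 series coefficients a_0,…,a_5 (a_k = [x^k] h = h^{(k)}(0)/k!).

f: a_k = 4, 8, 16, 32, 64, 128, …
h₀=f(r): pull back L_f along r ⇒ L₀.
L = (4 + 4·x) + (-1 + 4·x + 2·x^2)·Dx  (order 1).
h: a_k = 4, 16, 72, 320, 1424, 6336, …
ICs: h(0) = 4.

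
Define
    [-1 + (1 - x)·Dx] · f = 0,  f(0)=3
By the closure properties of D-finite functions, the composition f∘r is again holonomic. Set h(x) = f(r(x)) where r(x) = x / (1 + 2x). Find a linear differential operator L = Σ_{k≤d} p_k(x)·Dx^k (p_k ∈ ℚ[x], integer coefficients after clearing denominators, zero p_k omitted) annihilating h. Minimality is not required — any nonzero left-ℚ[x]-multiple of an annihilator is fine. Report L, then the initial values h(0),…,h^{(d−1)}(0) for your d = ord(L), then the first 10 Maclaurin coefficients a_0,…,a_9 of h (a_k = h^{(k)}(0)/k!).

L = -1 + (1 + 3·x + 2·x^2)·Dx  (order 1).
h: a_k = 3, 3, -3, 3, -3, 3, -3, 3, -3, 3, …
ICs: h(0) = 3.

f: a_k = 3, 3, 3, 3, 3, 3, 3, 3, 3, 3, …
Change of var in L_f (x↦r) gives L₀.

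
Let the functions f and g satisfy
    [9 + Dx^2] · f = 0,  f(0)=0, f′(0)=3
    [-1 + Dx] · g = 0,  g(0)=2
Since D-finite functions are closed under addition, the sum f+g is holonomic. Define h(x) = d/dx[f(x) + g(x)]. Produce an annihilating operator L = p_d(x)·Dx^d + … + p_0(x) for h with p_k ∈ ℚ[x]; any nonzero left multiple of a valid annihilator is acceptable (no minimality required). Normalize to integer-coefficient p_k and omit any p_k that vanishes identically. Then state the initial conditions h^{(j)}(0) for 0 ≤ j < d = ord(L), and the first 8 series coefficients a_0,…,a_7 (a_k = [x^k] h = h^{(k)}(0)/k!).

f: a_k = 0, 3, 0, -9/2, 0, 81/40, 0, -243/560, …
g: a_k = 2, 2, 1, 1/3, 1/12, 1/60, 1/360, 1/2520, …
Sum ⇒ L₀ = lclm(L_f,L_g) in ℚ(x)⟨Dx⟩.
h=h₀': d/dx-closure on L₀ ⇒ L.
L = 9 - 9·Dx + Dx^2 - Dx^3  (order 3).
h: a_k = 5, 2, -25/2, 1/3, 245/24, 1/60, -437/144, 1/2520, …
ICs: h(0) = 5, h′(0) = 2, h′′(0) = -25.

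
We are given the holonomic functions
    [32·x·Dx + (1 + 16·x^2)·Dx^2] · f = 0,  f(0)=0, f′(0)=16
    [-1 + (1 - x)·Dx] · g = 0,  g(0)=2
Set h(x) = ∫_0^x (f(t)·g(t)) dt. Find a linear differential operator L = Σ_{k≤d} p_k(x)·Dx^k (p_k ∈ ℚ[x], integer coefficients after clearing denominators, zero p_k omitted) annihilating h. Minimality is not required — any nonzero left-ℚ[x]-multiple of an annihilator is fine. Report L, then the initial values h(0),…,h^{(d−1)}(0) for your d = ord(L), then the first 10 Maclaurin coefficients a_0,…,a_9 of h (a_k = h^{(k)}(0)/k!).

L = 32·x·Dx + (2 - 32·x + 64·x^2)·Dx^2 + (-1 + x - 16·x^2 + 16·x^3)·Dx^3  (order 3).
h: a_k = 0, 0, 16, 32/3, -104/3, -416/15, 11248/45, 22496/105, -226076/105, -1808608/945, …
ICs: h(0) = 0, h′(0) = 0, h′′(0) = 32.

f: a_k = 0, 16, 0, -256/3, 0, 4096/5, 0, -65536/7, 0, 1048576/9, …
g: a_k = 2, 2, 2, 2, 2, 2, 2, 2, 2, 2, …
L₀ := L_f ⊗_s L_g (sym. prod.), ord ≤ 2.
h=∫h₀ ⇒ L = L₀·Dx.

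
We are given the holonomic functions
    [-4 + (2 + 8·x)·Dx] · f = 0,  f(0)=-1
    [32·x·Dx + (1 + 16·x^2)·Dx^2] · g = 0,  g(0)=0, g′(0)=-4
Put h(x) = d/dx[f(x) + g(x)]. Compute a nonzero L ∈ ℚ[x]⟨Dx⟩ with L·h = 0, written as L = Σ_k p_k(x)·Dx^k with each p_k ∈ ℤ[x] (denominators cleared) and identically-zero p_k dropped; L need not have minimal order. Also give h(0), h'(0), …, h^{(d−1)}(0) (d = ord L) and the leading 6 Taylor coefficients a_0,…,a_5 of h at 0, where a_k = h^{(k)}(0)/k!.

f: a_k = -1, -2, 2, -4, 10, -28, …
g: a_k = 0, -4, 0, 64/3, 0, -1024/5, …
L₀ := lclm(L_f,L_g); ord L₀ ≤ 1+2.
Differentiate: ansatz ord ≤ ord L₀ ⇒ L.
L = (-32 - 320·x + 1536·x^2 + 3072·x^3) + (-22 - 128·x + 320·x^2 + 6144·x^3 + 10752·x^4)·Dx + (-1 + 12·x + 96·x^2 + 384·x^3 + 1792·x^4 + 3072·x^5)·Dx^2  (order 2).
h: a_k = -6, 4, 52, 40, -1164, 504, …
ICs: h(0) = -6, h′(0) = 4.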